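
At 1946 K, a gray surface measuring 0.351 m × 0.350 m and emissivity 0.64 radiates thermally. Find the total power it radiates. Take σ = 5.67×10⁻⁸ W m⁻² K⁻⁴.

P ≈ 63900 W

A = 0.351 × 0.350 = 0.123 m².
P = εσAT⁴ = 0.64 × 5.67×10⁻⁸ × 0.123 × (1946)⁴ = 0.64 × 5.67×10⁻⁸ × 0.123 × 1.43×10^13.
P = 63900 W.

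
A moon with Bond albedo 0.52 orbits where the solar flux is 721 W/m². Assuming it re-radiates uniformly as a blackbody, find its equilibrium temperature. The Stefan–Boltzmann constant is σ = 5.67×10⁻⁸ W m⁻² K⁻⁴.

Power absorbed = (1−a)S·πR²; power emitted = 4πR²σT⁴. Equating and cancelling πR²:
T = ((1−a)S / 4σ)^(1/4) = (346 / (4 × 5.67×10⁻⁸))^(1/4) = (1.53×10^9)^(1/4).
T = 198 K.

T ≈ 198 K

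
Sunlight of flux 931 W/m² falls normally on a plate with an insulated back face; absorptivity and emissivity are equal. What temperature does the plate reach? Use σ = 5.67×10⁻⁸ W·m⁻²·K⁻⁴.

Absorbed flux αS = emitted flux εσT⁴ (one radiating face); with α = ε, T = (S/σ)^(1/4).
T = (931 / 5.67×10⁻⁸)^(1/4) = (1.64×10^10)^(1/4).
T = 358 K.

T ≈ 358 K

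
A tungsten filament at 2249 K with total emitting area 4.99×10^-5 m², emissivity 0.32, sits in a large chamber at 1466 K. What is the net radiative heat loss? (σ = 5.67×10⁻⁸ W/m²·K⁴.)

Q ≈ 19.0 W

Q = εσA(T⁴ − T_s⁴). T⁴ − T_s⁴ = (2249)⁴ − (1466)⁴ = 2.56×10^13 − 4.62×10^12 = 2.10×10^13 K⁴.
Q = 0.32 × 5.67×10⁻⁸ × 4.99×10^-5 × 2.10×10^13 = 19.0 W.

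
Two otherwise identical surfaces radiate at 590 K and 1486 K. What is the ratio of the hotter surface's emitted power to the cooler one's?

P ∝ T⁴, so the ratio is (1486/590)⁴ = (2.519)⁴ = 40.2.

ratio ≈ 40.2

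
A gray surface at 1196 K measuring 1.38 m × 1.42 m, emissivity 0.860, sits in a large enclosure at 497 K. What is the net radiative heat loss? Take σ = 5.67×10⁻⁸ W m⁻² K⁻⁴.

Q ≈ 1.90×10^5 W

A = 1.38 × 1.42 = 1.96 m².
Q = εσA(T⁴ − T_s⁴). T⁴ − T_s⁴ = (1196)⁴ − (497)⁴ = 2.05×10^12 − 6.10×10^10 = 1.99×10^12 K⁴.
Q = 0.860 × 5.67×10⁻⁸ × 1.96 × 1.99×10^12 = 1.90×10^5 W.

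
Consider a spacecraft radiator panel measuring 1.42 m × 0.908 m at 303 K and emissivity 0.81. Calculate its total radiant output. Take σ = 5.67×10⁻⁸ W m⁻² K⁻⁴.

A = 1.42 × 0.908 = 1.29 m².
P = εσAT⁴ = 0.81 × 5.67×10⁻⁸ × 1.29 × (303)⁴ = 0.81 × 5.67×10⁻⁸ × 1.29 × 8.43×10^9.
P = 499 W.

P ≈ 499 W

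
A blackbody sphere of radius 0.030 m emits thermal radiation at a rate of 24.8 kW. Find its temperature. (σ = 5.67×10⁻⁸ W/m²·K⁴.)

A = 4πr² = 4π × (0.030)² = 0.0113 m².
From P = σAT⁴, T = (P / σA)^(1/4) = (24800 / (5.67×10⁻⁸ × 0.0113))^(1/4).
T = (3.87×10^13)^(1/4) = 2490 K.

T ≈ 2490 K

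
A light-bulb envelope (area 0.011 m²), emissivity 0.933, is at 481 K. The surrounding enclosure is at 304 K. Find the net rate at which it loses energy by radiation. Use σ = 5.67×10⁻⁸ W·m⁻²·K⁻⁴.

Q ≈ 26.2 W

Q = εσA(T⁴ − T_s⁴). T⁴ − T_s⁴ = (481)⁴ − (304)⁴ = 5.35×10^10 − 8.54×10^9 = 4.50×10^10 K⁴.
Q = 0.933 × 5.67×10⁻⁸ × 0.0110 × 4.50×10^10 = 26.2 W.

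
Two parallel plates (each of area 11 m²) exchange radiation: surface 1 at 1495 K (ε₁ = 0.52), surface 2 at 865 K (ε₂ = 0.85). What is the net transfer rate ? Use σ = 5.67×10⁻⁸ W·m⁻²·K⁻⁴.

Q ≈ 1.32×10^6 W

For two large parallel gray plates, q = σ(T₁⁴ − T₂⁴) / (1/ε₁ + 1/ε₂ − 1).
1/ε₁ + 1/ε₂ − 1 = 1/0.52 + 1/0.85 − 1 = 2.100.
T₁⁴ − T₂⁴ = 5.00×10^12 − 5.60×10^11 = 4.44×10^12 K⁴.
q = 5.67×10⁻⁸ × 4.44×10^12 / 2.100 = 1.20×10^5 W/m².
Q = q·A = 1.20×10^5 × 11 = 1.32×10^6 W.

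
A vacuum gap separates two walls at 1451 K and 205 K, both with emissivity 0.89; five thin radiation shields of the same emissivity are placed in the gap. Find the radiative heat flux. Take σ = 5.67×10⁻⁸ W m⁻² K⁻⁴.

Each of the 6 gaps contributes resistance (2/ε − 1) = 2/0.89 − 1 = 1.247; total = 7.483.
q = σ(T₁⁴ − T₂⁴) / 7.483 = 5.67×10⁻⁸ × 4.43×10^12 / 7.483 = 33600 W/m².

q ≈ 33600 W/m²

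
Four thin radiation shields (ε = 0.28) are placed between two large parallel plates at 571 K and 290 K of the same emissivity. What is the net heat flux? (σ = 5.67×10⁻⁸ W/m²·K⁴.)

Each of the 5 gaps contributes resistance (2/ε − 1) = 2/0.28 − 1 = 6.143; total = 30.71.
q = σ(T₁⁴ − T₂⁴) / 30.71 = 5.67×10⁻⁸ × 9.92×10^10 / 30.71 = 183 W/m².

q ≈ 183 W/m²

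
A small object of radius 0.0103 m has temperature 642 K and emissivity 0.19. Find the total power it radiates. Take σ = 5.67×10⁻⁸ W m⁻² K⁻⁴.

P ≈ 2.44 W

A = 4πr² = 4π × (0.0103)² = 1.33×10^-3 m².
Stefan–Boltzmann: P = εσAT⁴ = 0.19 × 5.67×10⁻⁸ × 1.33×10^-3 × (642)⁴ = 0.19 × 5.67×10⁻⁸ × 1.33×10^-3 × 1.70×10^11.
P = 2.44 W.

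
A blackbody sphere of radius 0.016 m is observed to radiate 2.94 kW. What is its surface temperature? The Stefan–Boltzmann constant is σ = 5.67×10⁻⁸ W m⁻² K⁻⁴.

A = 4πr² = 4π × (0.016)² = 3.22×10^-3 m².
From P = σAT⁴, T = (P / σA)^(1/4) = (2940 / (5.67×10⁻⁸ × 3.22×10^-3))^(1/4).
T = (1.61×10^13)^(1/4) = 2000 K.

T ≈ 2000 K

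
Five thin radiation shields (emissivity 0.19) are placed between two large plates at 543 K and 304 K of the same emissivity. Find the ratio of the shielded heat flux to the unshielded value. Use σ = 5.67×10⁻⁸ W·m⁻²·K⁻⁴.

With N identical shields there are N+1 = 6 gaps in series, each with the same radiative resistance, so the flux falls to 1/(N+1) of its unshielded value.

ratio ≈ 0.167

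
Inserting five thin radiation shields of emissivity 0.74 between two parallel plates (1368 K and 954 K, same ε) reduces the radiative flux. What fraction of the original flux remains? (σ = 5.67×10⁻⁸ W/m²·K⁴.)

ratio ≈ 0.167

With N identical shields there are N+1 = 6 gaps in series, each with the same radiative resistance, so the flux falls to 1/(N+1) of its unshielded value.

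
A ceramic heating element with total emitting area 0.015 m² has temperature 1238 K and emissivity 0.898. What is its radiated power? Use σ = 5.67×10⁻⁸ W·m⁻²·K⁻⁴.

Stefan–Boltzmann: P = εσAT⁴ = 0.898 × 5.67×10⁻⁸ × 0.0150 × (1238)⁴ = 0.898 × 5.67×10⁻⁸ × 0.0150 × 2.35×10^12.
P = 1790 W.

P ≈ 1790 W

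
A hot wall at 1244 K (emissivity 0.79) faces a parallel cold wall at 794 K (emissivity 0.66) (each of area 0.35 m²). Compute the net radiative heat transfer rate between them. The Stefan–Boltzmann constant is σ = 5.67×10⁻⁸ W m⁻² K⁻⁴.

Q ≈ 22300 W

For two large parallel gray plates, q = σ(T₁⁴ − T₂⁴) / (1/ε₁ + 1/ε₂ − 1).
1/ε₁ + 1/ε₂ − 1 = 1/0.79 + 1/0.66 − 1 = 1.781.
T₁⁴ − T₂⁴ = 2.39×10^12 − 3.97×10^11 = 2.00×10^12 K⁴.
q = 5.67×10⁻⁸ × 2.00×10^12 / 1.781 = 63600 W/m².
Q = q·A = 63600 × 0.35 = 22300 W.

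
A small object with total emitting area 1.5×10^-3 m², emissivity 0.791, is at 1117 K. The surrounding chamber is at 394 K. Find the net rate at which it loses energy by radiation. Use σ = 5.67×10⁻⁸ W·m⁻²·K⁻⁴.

Q ≈ 103 W

Q = εσA(T⁴ − T_s⁴). T⁴ − T_s⁴ = (1117)⁴ − (394)⁴ = 1.56×10^12 − 2.41×10^10 = 1.53×10^12 K⁴.
Q = 0.791 × 5.67×10⁻⁸ × 1.50×10^-3 × 1.53×10^12 = 103 W.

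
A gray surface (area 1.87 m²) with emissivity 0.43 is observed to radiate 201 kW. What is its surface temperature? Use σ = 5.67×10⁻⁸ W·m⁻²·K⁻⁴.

From P = εσAT⁴, T = (P / εσA)^(1/4) = (2.01×10^5 / (0.43 × 5.67×10⁻⁸ × 1.87))^(1/4).
T = (4.41×10^12)^(1/4) = 1450 K.

T ≈ 1450 K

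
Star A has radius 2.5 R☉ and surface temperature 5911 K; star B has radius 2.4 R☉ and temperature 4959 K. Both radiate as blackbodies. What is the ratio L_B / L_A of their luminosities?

L = 4πR²σT⁴ ∝ R²T⁴, so L_B/L_A = (2.4/2.5)² × (4959/5911)⁴ = 0.922 × 0.495 = 0.457.

L_B/L_A ≈ 0.457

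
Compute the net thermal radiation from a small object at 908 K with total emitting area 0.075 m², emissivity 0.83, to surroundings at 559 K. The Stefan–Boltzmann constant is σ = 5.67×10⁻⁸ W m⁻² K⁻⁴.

Q = εσA(T⁴ − T_s⁴). T⁴ − T_s⁴ = (908)⁴ − (559)⁴ = 6.80×10^11 − 9.76×10^10 = 5.82×10^11 K⁴.
Q = 0.83 × 5.67×10⁻⁸ × 0.0750 × 5.82×10^11 = 2050 W.

Q ≈ 2050 W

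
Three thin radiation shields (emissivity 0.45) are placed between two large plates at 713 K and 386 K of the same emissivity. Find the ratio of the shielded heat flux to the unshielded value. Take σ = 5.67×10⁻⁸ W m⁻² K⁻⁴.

With N identical shields there are N+1 = 4 gaps in series, each with the same radiative resistance, so the flux falls to 1/(N+1) of its unshielded value.

ratio ≈ 0.250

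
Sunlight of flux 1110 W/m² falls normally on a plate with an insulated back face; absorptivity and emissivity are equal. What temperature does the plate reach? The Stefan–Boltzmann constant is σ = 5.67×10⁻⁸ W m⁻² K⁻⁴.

Absorbed flux αS = emitted flux εσT⁴ (one radiating face); with α = ε, T = (S/σ)^(1/4).
T = (1110 / 5.67×10⁻⁸)^(1/4) = (1.96×10^10)^(1/4).
T = 374 K.

T ≈ 374 K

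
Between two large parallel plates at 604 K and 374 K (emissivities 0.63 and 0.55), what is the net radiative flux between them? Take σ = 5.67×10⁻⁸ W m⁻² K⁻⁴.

q ≈ 2680 W/m²

For two large parallel gray plates, q = σ(T₁⁴ − T₂⁴) / (1/ε₁ + 1/ε₂ − 1).
1/ε₁ + 1/ε₂ − 1 = 1/0.63 + 1/0.55 − 1 = 2.405.
T₁⁴ − T₂⁴ = 1.33×10^11 − 1.96×10^10 = 1.14×10^11 K⁴.
q = 5.67×10⁻⁸ × 1.14×10^11 / 2.405 = 2680 W/m².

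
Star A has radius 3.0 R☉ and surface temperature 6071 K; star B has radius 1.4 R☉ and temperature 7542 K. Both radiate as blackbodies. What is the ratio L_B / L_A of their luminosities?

L_B/L_A ≈ 0.519

L = 4πR²σT⁴ ∝ R²T⁴, so L_B/L_A = (1.4/3.0)² × (7542/6071)⁴ = 0.218 × 2.38 = 0.519.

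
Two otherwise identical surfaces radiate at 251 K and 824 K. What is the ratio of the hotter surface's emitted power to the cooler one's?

ratio ≈ 116

P ∝ T⁴, so the ratio is (824/251)⁴ = (3.283)⁴ = 116.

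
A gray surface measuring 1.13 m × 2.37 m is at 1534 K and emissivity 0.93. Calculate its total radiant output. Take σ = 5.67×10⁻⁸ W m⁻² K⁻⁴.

A = 1.13 × 2.37 = 2.68 m².
Stefan–Boltzmann: P = εσAT⁴ = 0.93 × 5.67×10⁻⁸ × 2.68 × (1534)⁴ = 0.93 × 5.67×10⁻⁸ × 2.68 × 5.54×10^12.
P = 7.82×10^5 W.

P ≈ 7.82×10^5 W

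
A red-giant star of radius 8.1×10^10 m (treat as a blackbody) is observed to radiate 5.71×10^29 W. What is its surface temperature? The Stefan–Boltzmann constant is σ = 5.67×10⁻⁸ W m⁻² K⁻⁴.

T ≈ 3320 K

A = 4πr² = 4π × (8.1×10^10)² = 8.24×10^22 m².
From P = σAT⁴, T = (P / σA)^(1/4) = (5.71×10^29 / (5.67×10⁻⁸ × 8.24×10^22))^(1/4).
T = (1.22×10^14)^(1/4) = 3320 K.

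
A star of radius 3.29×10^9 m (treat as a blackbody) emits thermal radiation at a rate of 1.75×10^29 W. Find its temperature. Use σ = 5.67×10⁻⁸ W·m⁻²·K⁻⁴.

A = 4πr² = 4π × (3.29×10^9)² = 1.36×10^20 m².
From P = σAT⁴, T = (P / σA)^(1/4) = (1.75×10^29 / (5.67×10⁻⁸ × 1.36×10^20))^(1/4).
T = (2.27×10^16)^(1/4) = 12300 K.

T ≈ 12300 K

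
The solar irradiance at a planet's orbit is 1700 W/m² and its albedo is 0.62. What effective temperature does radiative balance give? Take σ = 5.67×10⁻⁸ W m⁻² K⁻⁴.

Power absorbed = (1−a)S·πR²; power emitted = 4πR²σT⁴. Equating and cancelling πR²:
T = ((1−a)S / 4σ)^(1/4) = (646 / (4 × 5.67×10⁻⁸))^(1/4) = (2.85×10^9)^(1/4).
T = 231 K.

T ≈ 231 K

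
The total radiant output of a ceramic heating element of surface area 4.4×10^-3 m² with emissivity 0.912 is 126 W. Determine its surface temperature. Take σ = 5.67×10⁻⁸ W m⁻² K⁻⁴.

T ≈ 863 K

From P = εσAT⁴, T = (P / εσA)^(1/4) = (126 / (0.912 × 5.67×10⁻⁸ × 4.40×10^-3))^(1/4).
T = (5.54×10^11)^(1/4) = 863 K.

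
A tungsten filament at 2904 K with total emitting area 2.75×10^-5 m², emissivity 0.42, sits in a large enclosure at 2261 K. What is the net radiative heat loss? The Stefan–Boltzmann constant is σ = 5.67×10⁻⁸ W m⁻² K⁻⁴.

Q ≈ 29.5 W

Q = εσA(T⁴ − T_s⁴). T⁴ − T_s⁴ = (2904)⁴ − (2261)⁴ = 7.11×10^13 − 2.61×10^13 = 4.50×10^13 K⁴.
Q = 0.42 × 5.67×10⁻⁸ × 2.75×10^-5 × 4.50×10^13 = 29.5 W.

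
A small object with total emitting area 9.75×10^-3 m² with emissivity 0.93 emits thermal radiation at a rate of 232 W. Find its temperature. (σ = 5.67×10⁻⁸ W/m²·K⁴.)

From P = εσAT⁴, T = (P / εσA)^(1/4) = (232 / (0.93 × 5.67×10⁻⁸ × 9.75×10^-3))^(1/4).
T = (4.51×10^11)^(1/4) = 820 K.

T ≈ 820 K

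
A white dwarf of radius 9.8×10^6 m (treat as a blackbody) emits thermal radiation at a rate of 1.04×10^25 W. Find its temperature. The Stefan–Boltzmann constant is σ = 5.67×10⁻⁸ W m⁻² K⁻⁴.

T ≈ 19700 K

A = 4πr² = 4π × (9.8×10^6)² = 1.21×10^15 m².
From P = σAT⁴, T = (P / σA)^(1/4) = (1.04×10^25 / (5.67×10⁻⁸ × 1.21×10^15))^(1/4).
T = (1.52×10^17)^(1/4) = 19700 K.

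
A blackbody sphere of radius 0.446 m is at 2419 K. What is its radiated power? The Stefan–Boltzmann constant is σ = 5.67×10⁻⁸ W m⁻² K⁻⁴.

A = 4πr² = 4π × (0.446)² = 2.50 m².
P = σAT⁴ = 5.67×10⁻⁸ × 2.50 × (2419)⁴ = 5.67×10⁻⁸ × 2.50 × 3.42×10^13.
P = 4.85×10^6 W.

P ≈ 4.85×10^6 W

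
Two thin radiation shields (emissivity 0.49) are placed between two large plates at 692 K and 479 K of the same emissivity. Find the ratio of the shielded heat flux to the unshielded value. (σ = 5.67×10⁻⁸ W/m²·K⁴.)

With N identical shields there are N+1 = 3 gaps in series, each with the same radiative resistance, so the flux falls to 1/(N+1) of its unshielded value.

ratio ≈ 0.333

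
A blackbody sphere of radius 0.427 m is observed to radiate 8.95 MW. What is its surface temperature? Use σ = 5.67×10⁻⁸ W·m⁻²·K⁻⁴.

A = 4πr² = 4π × (0.427)² = 2.29 m².
From P = σAT⁴, T = (P / σA)^(1/4) = (8.95×10^6 / (5.67×10⁻⁸ × 2.29))^(1/4).
T = (6.89×10^13)^(1/4) = 2880 K.

T ≈ 2880 K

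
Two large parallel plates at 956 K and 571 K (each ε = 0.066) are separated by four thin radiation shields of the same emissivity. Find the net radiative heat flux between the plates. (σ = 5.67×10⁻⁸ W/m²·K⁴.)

q ≈ 282 W/m²

Each of the 5 gaps contributes resistance (2/ε − 1) = 2/0.066 − 1 = 29.30; total = 146.5.
q = σ(T₁⁴ − T₂⁴) / 146.5 = 5.67×10⁻⁸ × 7.29×10^11 / 146.5 = 282 W/m².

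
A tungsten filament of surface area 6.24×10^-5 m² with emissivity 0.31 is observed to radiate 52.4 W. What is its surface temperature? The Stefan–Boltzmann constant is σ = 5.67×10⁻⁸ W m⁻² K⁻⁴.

From P = εσAT⁴, T = (P / εσA)^(1/4) = (52.4 / (0.31 × 5.67×10⁻⁸ × 6.24×10^-5))^(1/4).
T = (4.78×10^13)^(1/4) = 2630 K.

T ≈ 2630 K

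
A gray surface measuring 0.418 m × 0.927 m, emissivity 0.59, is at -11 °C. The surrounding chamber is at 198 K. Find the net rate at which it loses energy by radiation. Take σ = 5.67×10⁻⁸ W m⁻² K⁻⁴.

A = 0.418 × 0.927 = 0.387 m².
Convert: -11 °C = 262 K.
Q = εσA(T⁴ − T_s⁴). T⁴ − T_s⁴ = (262)⁴ − (198)⁴ = 4.71×10^9 − 1.54×10^9 = 3.18×10^9 K⁴.
Q = 0.59 × 5.67×10⁻⁸ × 0.387 × 3.18×10^9 = 41.2 W.

Q ≈ 41.2 W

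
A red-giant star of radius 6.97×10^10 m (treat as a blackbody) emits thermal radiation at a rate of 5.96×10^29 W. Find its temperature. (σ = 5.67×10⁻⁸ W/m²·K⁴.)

T ≈ 3620 K

A = 4πr² = 4π × (6.97×10^10)² = 6.10×10^22 m².
From P = σAT⁴, T = (P / σA)^(1/4) = (5.96×10^29 / (5.67×10⁻⁸ × 6.10×10^22))^(1/4).
T = (1.72×10^14)^(1/4) = 3620 K.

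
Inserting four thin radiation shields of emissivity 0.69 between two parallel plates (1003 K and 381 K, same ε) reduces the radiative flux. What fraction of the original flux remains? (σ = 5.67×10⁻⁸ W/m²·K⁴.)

ratio ≈ 0.200

With N identical shields there are N+1 = 5 gaps in series, each with the same radiative resistance, so the flux falls to 1/(N+1) of its unshielded value.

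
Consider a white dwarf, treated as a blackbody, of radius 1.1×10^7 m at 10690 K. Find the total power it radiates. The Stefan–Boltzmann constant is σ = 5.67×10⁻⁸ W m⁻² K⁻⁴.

P ≈ 1.13×10^24 W

A = 4πr² = 4π × (1.1×10^7)² = 1.52×10^15 m².
P = σAT⁴ = 5.67×10⁻⁸ × 1.52×10^15 × (10690)⁴ = 5.67×10⁻⁸ × 1.52×10^15 × 1.31×10^16.
P = 1.13×10^24 W.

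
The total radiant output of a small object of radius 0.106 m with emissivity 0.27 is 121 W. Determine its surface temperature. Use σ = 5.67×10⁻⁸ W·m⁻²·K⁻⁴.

A = 4πr² = 4π × (0.106)² = 0.141 m².
From P = εσAT⁴, T = (P / εσA)^(1/4) = (121 / (0.27 × 5.67×10⁻⁸ × 0.141))^(1/4).
T = (5.60×10^10)^(1/4) = 486 K.

T ≈ 486 K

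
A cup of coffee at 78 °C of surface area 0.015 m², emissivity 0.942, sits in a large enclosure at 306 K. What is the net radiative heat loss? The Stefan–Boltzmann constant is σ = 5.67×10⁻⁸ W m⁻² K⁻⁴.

Convert: 78 °C = 351 K.
Q = εσA(T⁴ − T_s⁴). T⁴ − T_s⁴ = (351)⁴ − (306)⁴ = 1.52×10^10 − 8.77×10^9 = 6.41×10^9 K⁴.
Q = 0.942 × 5.67×10⁻⁸ × 0.0150 × 6.41×10^9 = 5.14 W.

Q ≈ 5.14 W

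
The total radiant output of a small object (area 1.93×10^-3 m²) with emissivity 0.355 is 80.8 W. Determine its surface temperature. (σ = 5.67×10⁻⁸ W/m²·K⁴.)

T ≈ 1200 K

From P = εσAT⁴, T = (P / εσA)^(1/4) = (80.8 / (0.355 × 5.67×10⁻⁸ × 1.93×10^-3))^(1/4).
T = (2.08×10^12)^(1/4) = 1200 K.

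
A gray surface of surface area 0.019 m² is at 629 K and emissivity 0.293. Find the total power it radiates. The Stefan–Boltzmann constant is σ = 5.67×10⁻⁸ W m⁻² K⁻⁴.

P ≈ 49.4 W

P = εσAT⁴ = 0.293 × 5.67×10⁻⁸ × 0.0190 × (629)⁴ = 0.293 × 5.67×10⁻⁸ × 0.0190 × 1.57×10^11.
P = 49.4 W.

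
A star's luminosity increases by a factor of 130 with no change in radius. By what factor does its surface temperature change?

factor ≈ 3.38

P ∝ T⁴ ⇒ T ∝ P^(1/4), so T scales by (130)^(1/4) = 3.38.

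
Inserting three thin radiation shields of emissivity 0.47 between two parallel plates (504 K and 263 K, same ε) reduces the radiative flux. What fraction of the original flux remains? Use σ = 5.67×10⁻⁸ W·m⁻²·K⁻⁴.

ratio ≈ 0.250

With N identical shields there are N+1 = 4 gaps in series, each with the same radiative resistance, so the flux falls to 1/(N+1) of its unshielded value.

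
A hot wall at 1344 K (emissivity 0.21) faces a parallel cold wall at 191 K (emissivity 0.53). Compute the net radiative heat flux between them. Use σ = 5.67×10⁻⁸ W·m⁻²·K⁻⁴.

For two large parallel gray plates, q = σ(T₁⁴ − T₂⁴) / (1/ε₁ + 1/ε₂ − 1).
1/ε₁ + 1/ε₂ − 1 = 1/0.21 + 1/0.53 − 1 = 5.649.
T₁⁴ − T₂⁴ = 3.26×10^12 − 1.33×10^9 = 3.26×10^12 K⁴.
q = 5.67×10⁻⁸ × 3.26×10^12 / 5.649 = 32700 W/m².

q ≈ 32700 W/m²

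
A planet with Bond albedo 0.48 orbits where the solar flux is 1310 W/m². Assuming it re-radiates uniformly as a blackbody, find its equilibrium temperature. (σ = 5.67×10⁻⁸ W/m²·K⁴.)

Power absorbed = (1−a)S·πR²; power emitted = 4πR²σT⁴. Equating and cancelling πR²:
T = ((1−a)S / 4σ)^(1/4) = (681 / (4 × 5.67×10⁻⁸))^(1/4) = (3.00×10^9)^(1/4).
T = 234 K.

T ≈ 234 K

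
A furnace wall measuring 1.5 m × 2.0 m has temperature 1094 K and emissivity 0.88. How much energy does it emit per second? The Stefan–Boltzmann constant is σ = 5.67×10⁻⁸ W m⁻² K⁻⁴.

P ≈ 2.14×10^5 W

A = 1.5 × 2.0 = 3.00 m².
Stefan–Boltzmann: P = εσAT⁴ = 0.88 × 5.67×10⁻⁸ × 3.00 × (1094)⁴ = 0.88 × 5.67×10⁻⁸ × 3.00 × 1.43×10^12.
P = 2.14×10^5 W.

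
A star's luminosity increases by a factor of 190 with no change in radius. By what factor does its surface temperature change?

P ∝ T⁴ ⇒ T ∝ P^(1/4), so T scales by (190)^(1/4) = 3.71.

factor ≈ 3.71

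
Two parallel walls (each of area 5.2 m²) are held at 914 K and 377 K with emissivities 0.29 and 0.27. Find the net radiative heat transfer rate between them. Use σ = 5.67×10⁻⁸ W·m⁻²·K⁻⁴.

For two large parallel gray plates, q = σ(T₁⁴ − T₂⁴) / (1/ε₁ + 1/ε₂ − 1).
1/ε₁ + 1/ε₂ − 1 = 1/0.29 + 1/0.27 − 1 = 6.152.
T₁⁴ − T₂⁴ = 6.98×10^11 − 2.02×10^10 = 6.78×10^11 K⁴.
q = 5.67×10⁻⁸ × 6.78×10^11 / 6.152 = 6250 W/m².
Q = q·A = 6250 × 5.2 = 32500 W.

Q ≈ 32500 W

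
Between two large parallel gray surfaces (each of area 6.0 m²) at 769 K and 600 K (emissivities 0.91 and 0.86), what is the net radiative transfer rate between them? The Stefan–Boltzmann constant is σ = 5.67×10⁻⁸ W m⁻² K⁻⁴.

Q ≈ 59300 W

For two large parallel gray plates, q = σ(T₁⁴ − T₂⁴) / (1/ε₁ + 1/ε₂ − 1).
1/ε₁ + 1/ε₂ − 1 = 1/0.91 + 1/0.86 − 1 = 1.262.
T₁⁴ − T₂⁴ = 3.50×10^11 − 1.30×10^11 = 2.20×10^11 K⁴.
q = 5.67×10⁻⁸ × 2.20×10^11 / 1.262 = 9890 W/m².
Q = q·A = 9890 × 6.0 = 59300 W.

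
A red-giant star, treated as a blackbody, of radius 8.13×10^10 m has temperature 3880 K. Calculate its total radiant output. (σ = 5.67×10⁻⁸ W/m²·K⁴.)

P ≈ 1.07×10^30 W

A = 4πr² = 4π × (8.13×10^10)² = 8.31×10^22 m².
P = σAT⁴ = 5.67×10⁻⁸ × 8.31×10^22 × (3880)⁴ = 5.67×10⁻⁸ × 8.31×10^22 × 2.27×10^14.
P = 1.07×10^30 W.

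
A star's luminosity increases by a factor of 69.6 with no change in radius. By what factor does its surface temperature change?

factor ≈ 2.89

P ∝ T⁴ ⇒ T ∝ P^(1/4), so T scales by (69.6)^(1/4) = 2.89.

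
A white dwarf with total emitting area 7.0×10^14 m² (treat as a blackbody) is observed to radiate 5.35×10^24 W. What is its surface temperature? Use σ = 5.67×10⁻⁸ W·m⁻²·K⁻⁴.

T ≈ 19200 K

From P = σAT⁴, T = (P / σA)^(1/4) = (5.35×10^24 / (5.67×10⁻⁸ × 7.00×10^14))^(1/4).
T = (1.35×10^17)^(1/4) = 19200 K.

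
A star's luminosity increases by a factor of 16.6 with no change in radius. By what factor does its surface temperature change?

factor ≈ 2.02

P ∝ T⁴ ⇒ T ∝ P^(1/4), so T scales by (16.6)^(1/4) = 2.02.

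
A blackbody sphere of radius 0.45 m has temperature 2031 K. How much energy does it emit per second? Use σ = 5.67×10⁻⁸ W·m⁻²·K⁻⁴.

P ≈ 2.46×10^6 W

A = 4πr² = 4π × (0.45)² = 2.54 m².
P = σAT⁴ = 5.67×10⁻⁸ × 2.54 × (2031)⁴ = 5.67×10⁻⁸ × 2.54 × 1.70×10^13.
P = 2.46×10^6 W.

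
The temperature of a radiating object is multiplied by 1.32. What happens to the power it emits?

factor ≈ 3.04

P ∝ T⁴, so the power scales as (1.32)⁴ = 3.04.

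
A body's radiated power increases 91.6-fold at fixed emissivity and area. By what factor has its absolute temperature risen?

P ∝ T⁴ ⇒ T ∝ P^(1/4), so T scales by (91.6)^(1/4) = 3.09.

factor ≈ 3.09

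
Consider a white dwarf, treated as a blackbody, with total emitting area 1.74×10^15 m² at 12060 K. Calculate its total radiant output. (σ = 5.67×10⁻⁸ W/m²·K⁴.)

P ≈ 2.09×10^24 W

P = σAT⁴ = 5.67×10⁻⁸ × 1.74×10^15 × (12060)⁴ = 5.67×10⁻⁸ × 1.74×10^15 × 2.12×10^16.
P = 2.09×10^24 W.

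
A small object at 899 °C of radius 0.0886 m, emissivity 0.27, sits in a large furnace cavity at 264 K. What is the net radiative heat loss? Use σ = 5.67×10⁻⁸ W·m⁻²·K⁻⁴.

A = 4πr² = 4π × (0.0886)² = 0.0986 m².
Convert: 899 °C = 1172 K.
Q = εσA(T⁴ − T_s⁴). T⁴ − T_s⁴ = (1172)⁴ − (264)⁴ = 1.89×10^12 − 4.86×10^9 = 1.88×10^12 K⁴.
Q = 0.27 × 5.67×10⁻⁸ × 0.0986 × 1.88×10^12 = 2840 W.

Q ≈ 2840 W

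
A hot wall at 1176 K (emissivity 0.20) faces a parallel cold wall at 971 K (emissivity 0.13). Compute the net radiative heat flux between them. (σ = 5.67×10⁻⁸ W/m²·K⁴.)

For two large parallel gray plates, q = σ(T₁⁴ − T₂⁴) / (1/ε₁ + 1/ε₂ − 1).
1/ε₁ + 1/ε₂ − 1 = 1/0.20 + 1/0.13 − 1 = 11.69.
T₁⁴ − T₂⁴ = 1.91×10^12 − 8.89×10^11 = 1.02×10^12 K⁴.
q = 5.67×10⁻⁸ × 1.02×10^12 / 11.69 = 4960 W/m².

q ≈ 4960 W/m²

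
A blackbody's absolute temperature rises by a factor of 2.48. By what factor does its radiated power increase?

P ∝ T⁴, so the power scales as (2.48)⁴ = 37.8.

factor ≈ 37.8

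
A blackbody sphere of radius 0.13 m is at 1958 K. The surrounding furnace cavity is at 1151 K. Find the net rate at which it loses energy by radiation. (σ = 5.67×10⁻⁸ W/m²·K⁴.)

A = 4πr² = 4π × (0.13)² = 0.212 m².
Q = σA(T⁴ − T_s⁴). T⁴ − T_s⁴ = (1958)⁴ − (1151)⁴ = 1.47×10^13 − 1.76×10^12 = 1.29×10^13 K⁴.
Q = 5.67×10⁻⁸ × 0.212 × 1.29×10^13 = 1.56×10^5 W.

Q ≈ 1.56×10^5 W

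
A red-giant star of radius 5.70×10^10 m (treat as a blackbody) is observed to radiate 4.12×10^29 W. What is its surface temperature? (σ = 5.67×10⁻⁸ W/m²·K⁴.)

T ≈ 3650 K

A = 4πr² = 4π × (5.70×10^10)² = 4.08×10^22 m².
From P = σAT⁴, T = (P / σA)^(1/4) = (4.12×10^29 / (5.67×10⁻⁸ × 4.08×10^22))^(1/4).
T = (1.78×10^14)^(1/4) = 3650 K.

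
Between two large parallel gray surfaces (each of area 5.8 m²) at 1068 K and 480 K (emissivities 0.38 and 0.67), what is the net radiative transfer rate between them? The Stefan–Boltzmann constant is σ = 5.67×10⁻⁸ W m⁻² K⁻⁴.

Q ≈ 1.31×10^5 W

For two large parallel gray plates, q = σ(T₁⁴ − T₂⁴) / (1/ε₁ + 1/ε₂ − 1).
1/ε₁ + 1/ε₂ − 1 = 1/0.38 + 1/0.67 − 1 = 3.124.
T₁⁴ − T₂⁴ = 1.30×10^12 − 5.31×10^10 = 1.25×10^12 K⁴.
q = 5.67×10⁻⁸ × 1.25×10^12 / 3.124 = 22600 W/m².
Q = q·A = 22600 × 5.8 = 1.31×10^5 W.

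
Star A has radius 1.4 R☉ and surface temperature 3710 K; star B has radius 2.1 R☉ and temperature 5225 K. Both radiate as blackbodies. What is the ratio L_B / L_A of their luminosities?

L_B/L_A ≈ 8.85

L = 4πR²σT⁴ ∝ R²T⁴, so L_B/L_A = (2.1/1.4)² × (5225/3710)⁴ = 2.25 × 3.93 = 8.85.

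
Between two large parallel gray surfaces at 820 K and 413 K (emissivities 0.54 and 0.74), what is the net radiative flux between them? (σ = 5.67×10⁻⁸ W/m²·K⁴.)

q ≈ 10900 W/m²

For two large parallel gray plates, q = σ(T₁⁴ − T₂⁴) / (1/ε₁ + 1/ε₂ − 1).
1/ε₁ + 1/ε₂ − 1 = 1/0.54 + 1/0.74 − 1 = 2.203.
T₁⁴ − T₂⁴ = 4.52×10^11 − 2.91×10^10 = 4.23×10^11 K⁴.
q = 5.67×10⁻⁸ × 4.23×10^11 / 2.203 = 10900 W/m².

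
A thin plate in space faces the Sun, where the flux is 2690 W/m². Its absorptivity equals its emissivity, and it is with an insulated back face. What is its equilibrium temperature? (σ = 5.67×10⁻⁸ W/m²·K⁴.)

Absorbed flux αS = emitted flux εσT⁴ (one radiating face); with α = ε, T = (S/σ)^(1/4).
T = (2690 / 5.67×10⁻⁸)^(1/4) = (4.74×10^10)^(1/4).
T = 467 K.

T ≈ 467 K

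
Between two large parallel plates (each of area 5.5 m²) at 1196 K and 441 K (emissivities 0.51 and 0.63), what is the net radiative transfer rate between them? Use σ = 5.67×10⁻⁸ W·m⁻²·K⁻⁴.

Q ≈ 2.46×10^5 W

For two large parallel gray plates, q = σ(T₁⁴ − T₂⁴) / (1/ε₁ + 1/ε₂ − 1).
1/ε₁ + 1/ε₂ − 1 = 1/0.51 + 1/0.63 − 1 = 2.548.
T₁⁴ − T₂⁴ = 2.05×10^12 − 3.78×10^10 = 2.01×10^12 K⁴.
q = 5.67×10⁻⁸ × 2.01×10^12 / 2.548 = 44700 W/m².
Q = q·A = 44700 × 5.5 = 2.46×10^5 W.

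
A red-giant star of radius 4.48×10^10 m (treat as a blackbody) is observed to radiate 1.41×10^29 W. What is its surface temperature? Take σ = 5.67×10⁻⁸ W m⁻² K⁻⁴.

T ≈ 3150 K

A = 4πr² = 4π × (4.48×10^10)² = 2.52×10^22 m².
From P = σAT⁴, T = (P / σA)^(1/4) = (1.41×10^29 / (5.67×10⁻⁸ × 2.52×10^22))^(1/4).
T = (9.86×10^13)^(1/4) = 3150 K.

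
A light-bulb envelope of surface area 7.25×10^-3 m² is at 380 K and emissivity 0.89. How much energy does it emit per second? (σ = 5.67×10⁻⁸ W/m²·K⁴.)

Stefan–Boltzmann: P = εσAT⁴ = 0.89 × 5.67×10⁻⁸ × 7.25×10^-3 × (380)⁴ = 0.89 × 5.67×10⁻⁸ × 7.25×10^-3 × 2.09×10^10.
P = 7.63 W.

P ≈ 7.63 W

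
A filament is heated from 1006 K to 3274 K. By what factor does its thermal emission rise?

ratio ≈ 112

P ∝ T⁴, so the ratio is (3274/1006)⁴ = (3.254)⁴ = 112.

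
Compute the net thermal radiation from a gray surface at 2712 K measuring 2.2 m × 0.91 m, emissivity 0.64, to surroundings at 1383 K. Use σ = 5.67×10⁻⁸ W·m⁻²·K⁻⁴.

A = 2.2 × 0.91 = 2.00 m².
Q = εσA(T⁴ − T_s⁴). T⁴ − T_s⁴ = (2712)⁴ − (1383)⁴ = 5.41×10^13 − 3.66×10^12 = 5.04×10^13 K⁴.
Q = 0.64 × 5.67×10⁻⁸ × 2.00 × 5.04×10^13 = 3.66×10^6 W.

Q ≈ 3.66×10^6 W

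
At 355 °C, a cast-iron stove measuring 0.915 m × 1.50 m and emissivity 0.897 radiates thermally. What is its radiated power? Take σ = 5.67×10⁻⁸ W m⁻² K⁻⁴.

P ≈ 10900 W

A = 0.915 × 1.50 = 1.37 m².
355 °C = 628 K.
Stefan–Boltzmann: P = εσAT⁴ = 0.897 × 5.67×10⁻⁸ × 1.37 × (628)⁴ = 0.897 × 5.67×10⁻⁸ × 1.37 × 1.56×10^11.
P = 10900 W.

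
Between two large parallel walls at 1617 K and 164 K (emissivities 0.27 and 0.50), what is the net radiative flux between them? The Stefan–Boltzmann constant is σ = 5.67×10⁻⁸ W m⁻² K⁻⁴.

q ≈ 82400 W/m²

For two large parallel gray plates, q = σ(T₁⁴ − T₂⁴) / (1/ε₁ + 1/ε₂ − 1).
1/ε₁ + 1/ε₂ − 1 = 1/0.27 + 1/0.50 − 1 = 4.704.
T₁⁴ − T₂⁴ = 6.84×10^12 − 7.23×10^8 = 6.84×10^12 K⁴.
q = 5.67×10⁻⁸ × 6.84×10^12 / 4.704 = 82400 W/m².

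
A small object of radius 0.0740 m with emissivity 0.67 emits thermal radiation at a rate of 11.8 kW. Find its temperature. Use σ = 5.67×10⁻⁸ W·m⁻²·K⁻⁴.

T ≈ 1460 K

A = 4πr² = 4π × (0.0740)² = 0.0688 m².
From P = εσAT⁴, T = (P / εσA)^(1/4) = (11800 / (0.67 × 5.67×10⁻⁸ × 0.0688))^(1/4).
T = (4.51×10^12)^(1/4) = 1460 K.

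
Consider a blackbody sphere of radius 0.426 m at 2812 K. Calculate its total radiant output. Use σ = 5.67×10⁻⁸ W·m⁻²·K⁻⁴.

A = 4πr² = 4π × (0.426)² = 2.28 m².
P = σAT⁴ = 5.67×10⁻⁸ × 2.28 × (2812)⁴ = 5.67×10⁻⁸ × 2.28 × 6.25×10^13.
P = 8.08×10^6 W.

P ≈ 8.08×10^6 W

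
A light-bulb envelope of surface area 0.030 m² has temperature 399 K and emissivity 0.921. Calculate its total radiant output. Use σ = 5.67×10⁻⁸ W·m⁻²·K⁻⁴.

P ≈ 39.7 W

P = εσAT⁴ = 0.921 × 5.67×10⁻⁸ × 0.0300 × (399)⁴ = 0.921 × 5.67×10⁻⁸ × 0.0300 × 2.53×10^10.
P = 39.7 W.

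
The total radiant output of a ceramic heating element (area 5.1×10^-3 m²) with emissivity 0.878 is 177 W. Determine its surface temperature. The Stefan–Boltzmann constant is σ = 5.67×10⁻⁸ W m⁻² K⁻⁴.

T ≈ 914 K

From P = εσAT⁴, T = (P / εσA)^(1/4) = (177 / (0.878 × 5.67×10⁻⁸ × 5.10×10^-3))^(1/4).
T = (6.97×10^11)^(1/4) = 914 K.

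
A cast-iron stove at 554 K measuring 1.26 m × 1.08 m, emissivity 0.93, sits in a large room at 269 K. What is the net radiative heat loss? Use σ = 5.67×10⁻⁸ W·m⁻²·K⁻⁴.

Q ≈ 6380 W

A = 1.26 × 1.08 = 1.36 m².
Q = εσA(T⁴ − T_s⁴). T⁴ − T_s⁴ = (554)⁴ − (269)⁴ = 9.42×10^10 − 5.24×10^9 = 8.90×10^10 K⁴.
Q = 0.93 × 5.67×10⁻⁸ × 1.36 × 8.90×10^10 = 6380 W.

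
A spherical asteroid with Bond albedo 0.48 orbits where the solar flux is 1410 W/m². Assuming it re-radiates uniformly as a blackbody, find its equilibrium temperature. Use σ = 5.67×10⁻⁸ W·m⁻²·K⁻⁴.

T ≈ 238 K

Power absorbed = (1−a)S·πR²; power emitted = 4πR²σT⁴. Equating and cancelling πR²:
T = ((1−a)S / 4σ)^(1/4) = (733 / (4 × 5.67×10⁻⁸))^(1/4) = (3.23×10^9)^(1/4).
T = 238 K.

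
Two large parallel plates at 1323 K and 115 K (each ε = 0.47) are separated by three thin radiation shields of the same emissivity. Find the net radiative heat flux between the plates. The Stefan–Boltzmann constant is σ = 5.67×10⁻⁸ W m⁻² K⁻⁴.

Each of the 4 gaps contributes resistance (2/ε − 1) = 2/0.47 − 1 = 3.255; total = 13.02.
q = σ(T₁⁴ − T₂⁴) / 13.02 = 5.67×10⁻⁸ × 3.06×10^12 / 13.02 = 13300 W/m².

q ≈ 13300 W/m²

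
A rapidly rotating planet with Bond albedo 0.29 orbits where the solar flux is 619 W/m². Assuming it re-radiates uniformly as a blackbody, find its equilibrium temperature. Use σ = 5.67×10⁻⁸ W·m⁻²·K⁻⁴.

T ≈ 210 K

Power absorbed = (1−a)S·πR²; power emitted = 4πR²σT⁴. Equating and cancelling πR²:
T = ((1−a)S / 4σ)^(1/4) = (439 / (4 × 5.67×10⁻⁸))^(1/4) = (1.94×10^9)^(1/4).
T = 210 K.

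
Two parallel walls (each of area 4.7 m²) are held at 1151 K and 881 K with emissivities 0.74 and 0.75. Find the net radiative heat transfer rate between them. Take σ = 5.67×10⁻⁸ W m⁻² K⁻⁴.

Q ≈ 1.82×10^5 W

For two large parallel gray plates, q = σ(T₁⁴ − T₂⁴) / (1/ε₁ + 1/ε₂ − 1).
1/ε₁ + 1/ε₂ − 1 = 1/0.74 + 1/0.75 − 1 = 1.685.
T₁⁴ − T₂⁴ = 1.76×10^12 − 6.02×10^11 = 1.15×10^12 K⁴.
q = 5.67×10⁻⁸ × 1.15×10^12 / 1.685 = 38800 W/m².
Q = q·A = 38800 × 4.7 = 1.82×10^5 W.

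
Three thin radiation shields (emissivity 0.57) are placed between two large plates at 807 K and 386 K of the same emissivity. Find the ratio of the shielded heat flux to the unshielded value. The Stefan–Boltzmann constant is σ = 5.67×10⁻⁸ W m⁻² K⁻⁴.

ratio ≈ 0.250

With N identical shields there are N+1 = 4 gaps in series, each with the same radiative resistance, so the flux falls to 1/(N+1) of its unshielded value.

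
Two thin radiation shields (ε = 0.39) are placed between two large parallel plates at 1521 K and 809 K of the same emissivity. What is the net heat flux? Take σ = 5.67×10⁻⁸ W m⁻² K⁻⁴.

Each of the 3 gaps contributes resistance (2/ε − 1) = 2/0.39 − 1 = 4.128; total = 12.38.
q = σ(T₁⁴ − T₂⁴) / 12.38 = 5.67×10⁻⁸ × 4.92×10^12 / 12.38 = 22500 W/m².

q ≈ 22500 W/m²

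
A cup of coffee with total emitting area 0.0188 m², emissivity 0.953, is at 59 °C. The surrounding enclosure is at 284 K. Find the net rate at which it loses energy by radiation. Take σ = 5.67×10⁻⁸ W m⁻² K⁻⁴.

Q ≈ 5.73 W

Convert: 59 °C = 332 K.
Q = εσA(T⁴ − T_s⁴). T⁴ − T_s⁴ = (332)⁴ − (284)⁴ = 1.21×10^10 − 6.51×10^9 = 5.64×10^9 K⁴.
Q = 0.953 × 5.67×10⁻⁸ × 0.0188 × 5.64×10^9 = 5.73 W.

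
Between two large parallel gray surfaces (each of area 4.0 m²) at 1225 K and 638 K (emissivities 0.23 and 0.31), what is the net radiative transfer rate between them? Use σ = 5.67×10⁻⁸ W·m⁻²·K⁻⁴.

For two large parallel gray plates, q = σ(T₁⁴ − T₂⁴) / (1/ε₁ + 1/ε₂ − 1).
1/ε₁ + 1/ε₂ − 1 = 1/0.23 + 1/0.31 − 1 = 6.574.
T₁⁴ − T₂⁴ = 2.25×10^12 − 1.66×10^11 = 2.09×10^12 K⁴.
q = 5.67×10⁻⁸ × 2.09×10^12 / 6.574 = 18000 W/m².
Q = q·A = 18000 × 4.0 = 72000 W.

Q ≈ 72000 W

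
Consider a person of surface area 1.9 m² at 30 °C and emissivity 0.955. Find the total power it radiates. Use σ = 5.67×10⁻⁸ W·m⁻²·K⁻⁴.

P ≈ 867 W

30 °C = 303 K.
P = εσAT⁴ = 0.955 × 5.67×10⁻⁸ × 1.90 × (303)⁴ = 0.955 × 5.67×10⁻⁸ × 1.90 × 8.43×10^9.
P = 867 W.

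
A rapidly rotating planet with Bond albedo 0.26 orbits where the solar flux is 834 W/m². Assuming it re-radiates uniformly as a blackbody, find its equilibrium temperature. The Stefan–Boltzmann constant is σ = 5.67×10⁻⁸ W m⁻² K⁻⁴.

T ≈ 228 K

Power absorbed = (1−a)S·πR²; power emitted = 4πR²σT⁴. Equating and cancelling πR²:
T = ((1−a)S / 4σ)^(1/4) = (617 / (4 × 5.67×10⁻⁸))^(1/4) = (2.72×10^9)^(1/4).
T = 228 K.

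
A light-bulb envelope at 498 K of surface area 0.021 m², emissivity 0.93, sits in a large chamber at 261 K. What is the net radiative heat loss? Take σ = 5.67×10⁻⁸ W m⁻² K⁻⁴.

Q = εσA(T⁴ − T_s⁴). T⁴ − T_s⁴ = (498)⁴ − (261)⁴ = 6.15×10^10 − 4.64×10^9 = 5.69×10^10 K⁴.
Q = 0.93 × 5.67×10⁻⁸ × 0.0210 × 5.69×10^10 = 63.0 W.

Q ≈ 63.0 W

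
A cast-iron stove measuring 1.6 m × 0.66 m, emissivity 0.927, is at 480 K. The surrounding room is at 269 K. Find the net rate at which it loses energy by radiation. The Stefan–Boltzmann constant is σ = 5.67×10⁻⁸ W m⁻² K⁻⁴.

A = 1.6 × 0.66 = 1.06 m².
Q = εσA(T⁴ − T_s⁴). T⁴ − T_s⁴ = (480)⁴ − (269)⁴ = 5.31×10^10 − 5.24×10^9 = 4.78×10^10 K⁴.
Q = 0.927 × 5.67×10⁻⁸ × 1.06 × 4.78×10^10 = 2660 W.

Q ≈ 2660 W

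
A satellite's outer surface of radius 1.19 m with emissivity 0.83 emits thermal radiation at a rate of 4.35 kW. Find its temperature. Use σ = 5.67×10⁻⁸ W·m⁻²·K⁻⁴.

T ≈ 268 K

A = 4πr² = 4π × (1.19)² = 17.8 m².
From P = εσAT⁴, T = (P / εσA)^(1/4) = (4350 / (0.83 × 5.67×10⁻⁸ × 17.8))^(1/4).
T = (5.19×10^9)^(1/4) = 268 K.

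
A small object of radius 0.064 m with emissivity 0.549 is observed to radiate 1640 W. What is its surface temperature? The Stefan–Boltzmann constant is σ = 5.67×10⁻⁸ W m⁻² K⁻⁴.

A = 4πr² = 4π × (0.064)² = 0.0515 m².
From P = εσAT⁴, T = (P / εσA)^(1/4) = (1640 / (0.549 × 5.67×10⁻⁸ × 0.0515))^(1/4).
T = (1.02×10^12)^(1/4) = 1010 K.

T ≈ 1010 K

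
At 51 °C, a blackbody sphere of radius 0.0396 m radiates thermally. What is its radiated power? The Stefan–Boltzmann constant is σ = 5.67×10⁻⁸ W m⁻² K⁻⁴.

P ≈ 12.3 W

A = 4πr² = 4π × (0.0396)² = 0.0197 m².
51 °C = 324 K.
P = σAT⁴ = 5.67×10⁻⁸ × 0.0197 × (324)⁴ = 5.67×10⁻⁸ × 0.0197 × 1.10×10^10.
P = 12.3 W.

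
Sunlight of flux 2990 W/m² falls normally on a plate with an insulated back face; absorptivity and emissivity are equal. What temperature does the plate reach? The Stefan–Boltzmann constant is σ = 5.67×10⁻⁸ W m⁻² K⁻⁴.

Absorbed flux αS = emitted flux εσT⁴ (one radiating face); with α = ε, T = (S/σ)^(1/4).
T = (2990 / 5.67×10⁻⁸)^(1/4) = (5.27×10^10)^(1/4).
T = 479 K.

T ≈ 479 K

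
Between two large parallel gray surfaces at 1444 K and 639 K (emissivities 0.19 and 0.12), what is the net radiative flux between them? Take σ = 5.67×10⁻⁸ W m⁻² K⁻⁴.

q ≈ 18800 W/m²

For two large parallel gray plates, q = σ(T₁⁴ − T₂⁴) / (1/ε₁ + 1/ε₂ − 1).
1/ε₁ + 1/ε₂ − 1 = 1/0.19 + 1/0.12 − 1 = 12.60.
T₁⁴ − T₂⁴ = 4.35×10^12 − 1.67×10^11 = 4.18×10^12 K⁴.
q = 5.67×10⁻⁸ × 4.18×10^12 / 12.60 = 18800 W/m².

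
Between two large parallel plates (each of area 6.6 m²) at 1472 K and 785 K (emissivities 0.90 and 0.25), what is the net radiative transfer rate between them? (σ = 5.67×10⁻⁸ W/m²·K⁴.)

For two large parallel gray plates, q = σ(T₁⁴ − T₂⁴) / (1/ε₁ + 1/ε₂ − 1).
1/ε₁ + 1/ε₂ − 1 = 1/0.90 + 1/0.25 − 1 = 4.111.
T₁⁴ − T₂⁴ = 4.69×10^12 − 3.80×10^11 = 4.32×10^12 K⁴.
q = 5.67×10⁻⁸ × 4.32×10^12 / 4.111 = 59500 W/m².
Q = q·A = 59500 × 6.6 = 3.93×10^5 W.

Q ≈ 3.93×10^5 W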